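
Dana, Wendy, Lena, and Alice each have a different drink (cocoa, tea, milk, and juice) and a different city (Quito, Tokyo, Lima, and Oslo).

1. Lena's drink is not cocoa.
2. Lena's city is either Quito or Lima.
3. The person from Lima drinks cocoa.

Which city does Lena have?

With clues 1–2, Oslo and Tokyo are impossible for Lena's city.
With clues 1–3, Lima is impossible for Lena's city.
That leaves Quito.

Quito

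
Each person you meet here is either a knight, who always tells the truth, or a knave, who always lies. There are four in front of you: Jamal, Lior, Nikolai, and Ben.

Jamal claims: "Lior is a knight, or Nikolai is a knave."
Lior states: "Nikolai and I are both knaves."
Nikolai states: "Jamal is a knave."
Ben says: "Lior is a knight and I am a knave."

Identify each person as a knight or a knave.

Consider Jamal. Suppose Jamal is a knight.
Then no assignment of the remaining roles makes every statement match its speaker's type — contradiction.
So Jamal is a knave.
With that fixed, Nikolai's statement is true, so Nikolai is a knight.
With that fixed, Lior's statement is false, so Lior is a knave.
With that fixed, Ben's statement is false, so Ben is a knave.

Jamal: knave, Lior: knave, Nikolai: knight, Ben: knave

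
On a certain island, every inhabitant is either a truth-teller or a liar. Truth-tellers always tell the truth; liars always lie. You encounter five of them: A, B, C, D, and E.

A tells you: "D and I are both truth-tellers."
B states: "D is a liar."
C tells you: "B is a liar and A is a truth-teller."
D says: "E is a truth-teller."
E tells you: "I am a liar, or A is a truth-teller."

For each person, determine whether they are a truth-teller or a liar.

A: truth-teller, B: liar, C: truth-teller, D: truth-teller, E: truth-teller

Consider A. Suppose A is a liar.
Then whichever role E has, E's statement has the wrong truth value — contradiction.
So A is a truth-teller.
With that fixed, E's statement is true, so E is a truth-teller.
With that fixed, D's statement is true, so D is a truth-teller.
With that fixed, B's statement is false, so B is a liar.
With that fixed, C's statement is true, so C is a truth-teller.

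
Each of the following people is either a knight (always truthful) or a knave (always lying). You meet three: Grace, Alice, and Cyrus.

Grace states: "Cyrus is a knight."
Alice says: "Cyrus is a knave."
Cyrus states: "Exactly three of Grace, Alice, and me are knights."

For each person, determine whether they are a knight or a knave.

Grace: knave, Alice: knight, Cyrus: knave

Consider Grace. Suppose Grace is a knight.
Then no assignment of the remaining roles makes every statement match its speaker's type — contradiction.
So Grace is a knave.
With that fixed, Cyrus's statement is false, so Cyrus is a knave.
With that fixed, Alice's statement is true, so Alice is a knight.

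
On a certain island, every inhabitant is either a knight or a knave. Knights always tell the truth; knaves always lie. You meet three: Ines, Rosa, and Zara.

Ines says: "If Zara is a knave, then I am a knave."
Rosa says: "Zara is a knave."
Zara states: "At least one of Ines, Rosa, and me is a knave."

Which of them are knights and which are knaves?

Ines: knight, Rosa: knave, Zara: knight

Consider Ines. Suppose Ines is a knave.
Then Ines's own statement would have to be false, but it can't be — contradiction.
So Ines is a knight.
Consider Rosa. Suppose Rosa is a knight.
Then whichever role Zara has, Zara's statement has the wrong truth value — contradiction.
So Rosa is a knave.
With that fixed, Zara's statement is true, so Zara is a knight.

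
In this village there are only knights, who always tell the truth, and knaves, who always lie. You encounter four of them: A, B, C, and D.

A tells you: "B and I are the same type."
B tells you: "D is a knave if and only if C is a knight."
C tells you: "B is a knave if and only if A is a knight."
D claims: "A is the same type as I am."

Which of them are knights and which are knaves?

A: knight, B: knight, C: knave, D: knight

Consider A. Suppose A is a knave.
Then whichever role D has, D's statement has the wrong truth value — contradiction.
So A is a knight.
Consider B. Suppose B is a knave.
Then A's statement comes out false, contradicting A being a knight.
So B is a knight.
With that fixed, C's statement is false, so C is a knave.
Consider D. Suppose D is a knave.
Then B's statement comes out false, contradicting B being a knight.
So D is a knight.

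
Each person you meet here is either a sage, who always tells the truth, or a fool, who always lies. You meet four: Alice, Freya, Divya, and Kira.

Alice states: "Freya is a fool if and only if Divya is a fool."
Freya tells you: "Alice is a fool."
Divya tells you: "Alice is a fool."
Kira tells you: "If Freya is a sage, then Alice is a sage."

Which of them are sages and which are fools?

Alice: sage, Freya: fool, Divya: fool, Kira: sage

Consider Alice. Suppose Alice is a fool.
Then no assignment of the remaining roles makes every statement match its speaker's type — contradiction.
So Alice is a sage.
With that fixed, Freya's statement is false, so Freya is a fool.
With that fixed, Divya's statement is false, so Divya is a fool.
With that fixed, Kira's statement is true, so Kira is a sage.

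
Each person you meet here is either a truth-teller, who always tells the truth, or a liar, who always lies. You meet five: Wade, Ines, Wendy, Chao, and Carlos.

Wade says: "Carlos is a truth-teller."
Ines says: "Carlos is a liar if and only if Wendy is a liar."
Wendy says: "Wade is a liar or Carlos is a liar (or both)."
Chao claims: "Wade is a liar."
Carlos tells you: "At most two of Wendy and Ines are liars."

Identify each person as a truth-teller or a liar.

Wade: truth-teller, Ines: liar, Wendy: liar, Chao: liar, Carlos: truth-teller

Regardless of anyone's role, Carlos's statement is true, so Carlos is a truth-teller.
With that fixed, Wade's statement is true, so Wade is a truth-teller.
With that fixed, Wendy's statement is false, so Wendy is a liar.
With that fixed, Chao's statement is false, so Chao is a liar.
With that fixed, Ines's statement is false, so Ines is a liar.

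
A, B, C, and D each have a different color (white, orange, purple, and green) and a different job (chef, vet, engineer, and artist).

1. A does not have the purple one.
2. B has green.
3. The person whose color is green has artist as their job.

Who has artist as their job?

With clues 1–3, A, C, and D are impossible for the one with job artist.
That leaves B.

B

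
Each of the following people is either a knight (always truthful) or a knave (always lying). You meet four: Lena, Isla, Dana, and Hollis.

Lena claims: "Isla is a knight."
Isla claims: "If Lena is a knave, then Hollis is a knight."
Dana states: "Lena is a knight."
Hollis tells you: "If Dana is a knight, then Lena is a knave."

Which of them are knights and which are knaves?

Consider Lena. Suppose Lena is a knave.
Then no assignment of the remaining roles makes every statement match its speaker's type — contradiction.
So Lena is a knight.
With that fixed, Isla's statement is true, so Isla is a knight.
With that fixed, Dana's statement is true, so Dana is a knight.
With that fixed, Hollis's statement is false, so Hollis is a knave.

Lena: knight, Isla: knight, Dana: knight, Hollis: knave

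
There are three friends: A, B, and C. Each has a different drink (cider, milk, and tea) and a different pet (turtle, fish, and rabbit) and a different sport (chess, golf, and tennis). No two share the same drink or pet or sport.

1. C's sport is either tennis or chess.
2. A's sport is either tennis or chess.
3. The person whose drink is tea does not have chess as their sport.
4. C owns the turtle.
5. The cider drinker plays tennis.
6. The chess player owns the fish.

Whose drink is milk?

A

With clues 1–5, B is impossible for the one with drink milk.
With clues 1–6, C is impossible for the one with drink milk.
That leaves A.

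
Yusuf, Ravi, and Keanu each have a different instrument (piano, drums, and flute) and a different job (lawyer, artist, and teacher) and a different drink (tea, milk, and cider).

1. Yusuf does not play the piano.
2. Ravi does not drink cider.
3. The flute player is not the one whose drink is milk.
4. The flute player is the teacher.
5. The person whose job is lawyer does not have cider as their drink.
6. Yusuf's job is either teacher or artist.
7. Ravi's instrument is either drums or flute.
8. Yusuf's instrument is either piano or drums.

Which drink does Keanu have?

milk

With clues 1–8, cider and tea are impossible for Keanu's drink.
That leaves milk.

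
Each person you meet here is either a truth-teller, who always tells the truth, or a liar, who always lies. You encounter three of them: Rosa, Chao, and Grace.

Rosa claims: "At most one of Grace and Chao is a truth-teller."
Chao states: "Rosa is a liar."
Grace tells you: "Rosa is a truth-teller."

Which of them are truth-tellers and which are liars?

Consider Rosa. Suppose Rosa is a liar.
Then no assignment of the remaining roles makes every statement match its speaker's type — contradiction.
So Rosa is a truth-teller.
With that fixed, Chao's statement is false, so Chao is a liar.
With that fixed, Grace's statement is true, so Grace is a truth-teller.

Rosa: truth-teller, Chao: liar, Grace: truth-teller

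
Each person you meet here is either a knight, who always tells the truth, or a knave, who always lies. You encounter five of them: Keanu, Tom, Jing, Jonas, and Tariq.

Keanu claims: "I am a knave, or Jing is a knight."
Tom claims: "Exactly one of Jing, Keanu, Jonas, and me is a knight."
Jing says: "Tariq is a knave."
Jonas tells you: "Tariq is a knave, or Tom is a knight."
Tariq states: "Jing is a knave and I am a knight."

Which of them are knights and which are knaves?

Keanu: knight, Tom: knave, Jing: knight, Jonas: knight, Tariq: knave

Consider Keanu. Suppose Keanu is a knave.
Then Keanu's own statement would have to be false, but it can't be — contradiction.
So Keanu is a knight.
Consider Tom. Suppose Tom is a knight.
Then Tom's own statement would have to be true, but it can't be — contradiction.
So Tom is a knave.
Consider Jing. Suppose Jing is a knave.
Then Keanu's statement comes out false, contradicting Keanu being a knight.
So Jing is a knight.
With that fixed, Tariq's statement is false, so Tariq is a knave.
With that fixed, Jonas's statement is true, so Jonas is a knight.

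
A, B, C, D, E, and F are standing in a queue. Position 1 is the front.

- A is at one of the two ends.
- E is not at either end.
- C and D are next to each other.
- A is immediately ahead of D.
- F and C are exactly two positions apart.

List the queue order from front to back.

A, D, C, E, F, B

From clue 1: A is in {1,6}.
From clues 1–4: A → position 1, D → position 2, C → position 3.
From clues 1–5: E → position 4, F → position 5, B → position 6.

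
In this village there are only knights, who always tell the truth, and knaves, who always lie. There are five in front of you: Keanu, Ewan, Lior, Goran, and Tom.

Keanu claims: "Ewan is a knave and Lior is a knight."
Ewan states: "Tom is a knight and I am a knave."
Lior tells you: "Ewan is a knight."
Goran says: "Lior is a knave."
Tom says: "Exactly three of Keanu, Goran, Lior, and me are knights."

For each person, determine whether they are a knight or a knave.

Keanu: knave, Ewan: knave, Lior: knave, Goran: knight, Tom: knave

Consider Keanu. Suppose Keanu is a knight.
Then no assignment of the remaining roles makes every statement match its speaker's type — contradiction.
So Keanu is a knave.
Consider Ewan. Suppose Ewan is a knight.
Then Ewan's own statement would have to be true, but it can't be — contradiction.
So Ewan is a knave.
With that fixed, Lior's statement is false, so Lior is a knave.
With that fixed, Goran's statement is true, so Goran is a knight.
With that fixed, Tom's statement is false, so Tom is a knave.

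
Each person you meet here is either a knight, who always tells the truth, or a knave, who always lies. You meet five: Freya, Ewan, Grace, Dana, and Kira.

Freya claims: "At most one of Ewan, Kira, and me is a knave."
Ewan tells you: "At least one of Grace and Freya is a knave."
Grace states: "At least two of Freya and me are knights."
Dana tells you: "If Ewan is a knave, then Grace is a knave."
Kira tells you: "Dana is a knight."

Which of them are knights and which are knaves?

Freya: knight, Ewan: knight, Grace: knave, Dana: knight, Kira: knight

Consider Freya. Suppose Freya is a knave.
Then no assignment of the remaining roles makes every statement match its speaker's type — contradiction.
So Freya is a knight.
Consider Ewan. Suppose Ewan is a knave.
Then no assignment of the remaining roles makes every statement match its speaker's type — contradiction.
So Ewan is a knight.
With that fixed, Dana's statement is true, so Dana is a knight.
With that fixed, Kira's statement is true, so Kira is a knight.
Consider Grace. Suppose Grace is a knight.
Then Ewan's statement comes out false, contradicting Ewan being a knight.
So Grace is a knave.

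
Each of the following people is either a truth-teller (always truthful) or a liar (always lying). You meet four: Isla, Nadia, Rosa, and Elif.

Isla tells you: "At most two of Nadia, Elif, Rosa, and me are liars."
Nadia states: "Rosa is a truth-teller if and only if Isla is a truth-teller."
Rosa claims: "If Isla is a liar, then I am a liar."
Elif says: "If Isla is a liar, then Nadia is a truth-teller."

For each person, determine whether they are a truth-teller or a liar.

Isla: truth-teller, Nadia: truth-teller, Rosa: truth-teller, Elif: truth-teller

Consider Isla. Suppose Isla is a liar.
Then whichever role Rosa has, Rosa's statement has the wrong truth value — contradiction.
So Isla is a truth-teller.
With that fixed, Rosa's statement is true, so Rosa is a truth-teller.
With that fixed, Elif's statement is true, so Elif is a truth-teller.
With that fixed, Nadia's statement is true, so Nadia is a truth-teller.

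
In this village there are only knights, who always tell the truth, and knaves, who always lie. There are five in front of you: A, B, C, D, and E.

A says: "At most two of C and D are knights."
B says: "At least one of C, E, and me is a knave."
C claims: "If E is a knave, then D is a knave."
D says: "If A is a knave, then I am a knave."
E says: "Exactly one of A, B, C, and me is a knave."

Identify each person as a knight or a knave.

A: knight, B: knight, C: knave, D: knight, E: knave

Regardless of anyone's role, A's statement is true, so A is a knight.
With that fixed, D's statement is true, so D is a knight.
Consider B. Suppose B is a knave.
Then B's own statement would have to be false, but it can't be — contradiction.
So B is a knight.
Consider C. Suppose C is a knight.
Then whichever role E has, E's statement has the wrong truth value — contradiction.
So C is a knave.
Consider E. Suppose E is a knight.
Then C's statement comes out true, contradicting C being a knave.
So E is a knave.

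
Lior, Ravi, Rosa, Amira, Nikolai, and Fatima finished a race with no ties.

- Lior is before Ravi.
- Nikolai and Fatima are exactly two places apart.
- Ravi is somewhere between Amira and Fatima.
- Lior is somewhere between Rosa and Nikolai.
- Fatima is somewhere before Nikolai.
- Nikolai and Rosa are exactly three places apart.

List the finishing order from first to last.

Rosa, Fatima, Lior, Nikolai, Ravi, Amira

From clue 1: Lior is in {1,2,3,4,5}.
From clues 1–3: Ravi is in {3,4,5}.
From clues 1–4: Lior is in {2,3}.
From clues 1–5: Rosa → place 1, Amira → place 6.
From clues 1–6: Fatima → place 2, Lior → place 3, Nikolai → place 4, Ravi → place 5.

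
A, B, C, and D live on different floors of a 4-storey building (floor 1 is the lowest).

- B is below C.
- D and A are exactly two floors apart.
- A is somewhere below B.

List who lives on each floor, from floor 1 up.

From clue 1: B is in {1,2,3}.
From clues 1–2: B is in {1,2}.
From clues 1–3: A → floor 1, B → floor 2, D → floor 3, C → floor 4.

A, B, D, C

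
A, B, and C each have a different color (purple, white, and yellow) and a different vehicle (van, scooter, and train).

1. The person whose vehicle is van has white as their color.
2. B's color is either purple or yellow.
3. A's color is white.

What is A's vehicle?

With clues 1–3, scooter and train are impossible for A's vehicle.
That leaves van.

van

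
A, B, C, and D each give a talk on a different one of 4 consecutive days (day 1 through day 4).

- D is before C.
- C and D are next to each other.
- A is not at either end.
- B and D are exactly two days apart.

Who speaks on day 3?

D

With clues 1–3, B and C are ruled out for day 3.
With clues 1–4, A is ruled out for day 3.
So day 3 is D.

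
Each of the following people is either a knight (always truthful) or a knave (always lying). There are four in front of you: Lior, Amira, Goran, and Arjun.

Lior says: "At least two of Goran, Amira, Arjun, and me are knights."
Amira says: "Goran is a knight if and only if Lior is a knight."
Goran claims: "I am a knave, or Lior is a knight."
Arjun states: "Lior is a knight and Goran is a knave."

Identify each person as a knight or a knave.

Lior: knight, Amira: knight, Goran: knight, Arjun: knave

Consider Lior. Suppose Lior is a knave.
Then whichever role Goran has, Goran's statement has the wrong truth value — contradiction.
So Lior is a knight.
With that fixed, Goran's statement is true, so Goran is a knight.
With that fixed, Arjun's statement is false, so Arjun is a knave.
With that fixed, Amira's statement is true, so Amira is a knight.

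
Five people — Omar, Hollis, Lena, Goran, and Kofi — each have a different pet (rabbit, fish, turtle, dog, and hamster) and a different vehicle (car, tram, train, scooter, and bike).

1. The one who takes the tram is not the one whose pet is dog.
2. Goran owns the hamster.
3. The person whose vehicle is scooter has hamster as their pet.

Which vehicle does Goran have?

scooter

With clues 1–3, bike, car, train, and tram are impossible for Goran's vehicle.
That leaves scooter.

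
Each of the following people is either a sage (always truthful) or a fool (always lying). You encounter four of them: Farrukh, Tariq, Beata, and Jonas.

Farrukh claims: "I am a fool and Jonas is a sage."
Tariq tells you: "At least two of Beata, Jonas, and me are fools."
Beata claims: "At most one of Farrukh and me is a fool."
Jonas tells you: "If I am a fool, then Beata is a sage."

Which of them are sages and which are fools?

Farrukh: fool, Tariq: sage, Beata: fool, Jonas: fool

Consider Farrukh. Suppose Farrukh is a sage.
Then Farrukh's own statement would have to be true, but it can't be — contradiction.
So Farrukh is a fool.
Consider Tariq. Suppose Tariq is a fool.
Then no assignment of the remaining roles makes every statement match its speaker's type — contradiction.
So Tariq is a sage.
Consider Beata. Suppose Beata is a sage.
Then Tariq's statement comes out false, contradicting Tariq being a sage.
So Beata is a fool.
Consider Jonas. Suppose Jonas is a sage.
Then Farrukh's statement comes out true, contradicting Farrukh being a fool.
So Jonas is a fool.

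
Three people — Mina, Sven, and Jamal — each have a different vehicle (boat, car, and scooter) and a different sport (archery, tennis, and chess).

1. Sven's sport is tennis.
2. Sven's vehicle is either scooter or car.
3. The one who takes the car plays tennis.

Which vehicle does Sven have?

car

With clues 1–2, boat is impossible for Sven's vehicle.
With clues 1–3, scooter is impossible for Sven's vehicle.
That leaves car.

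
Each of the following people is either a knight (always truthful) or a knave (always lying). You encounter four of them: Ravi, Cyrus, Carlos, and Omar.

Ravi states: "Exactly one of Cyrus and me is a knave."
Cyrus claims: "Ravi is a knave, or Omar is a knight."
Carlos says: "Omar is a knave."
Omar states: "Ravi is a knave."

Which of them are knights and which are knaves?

Consider Ravi. Suppose Ravi is a knave.
Then no assignment of the remaining roles makes every statement match its speaker's type — contradiction.
So Ravi is a knight.
With that fixed, Omar's statement is false, so Omar is a knave.
With that fixed, Cyrus's statement is false, so Cyrus is a knave.
With that fixed, Carlos's statement is true, so Carlos is a knight.

Ravi: knight, Cyrus: knave, Carlos: knight, Omar: knave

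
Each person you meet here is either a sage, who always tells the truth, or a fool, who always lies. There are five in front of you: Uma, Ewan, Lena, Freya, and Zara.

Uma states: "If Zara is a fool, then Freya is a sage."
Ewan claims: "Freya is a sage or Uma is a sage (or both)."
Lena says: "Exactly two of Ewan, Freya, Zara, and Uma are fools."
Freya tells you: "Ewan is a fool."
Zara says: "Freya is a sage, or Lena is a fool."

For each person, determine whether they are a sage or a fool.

Consider Uma. Suppose Uma is a fool.
Then no assignment of the remaining roles makes every statement match its speaker's type — contradiction.
So Uma is a sage.
With that fixed, Ewan's statement is true, so Ewan is a sage.
With that fixed, Freya's statement is false, so Freya is a fool.
Consider Lena. Suppose Lena is a sage.
Then no assignment of the remaining roles makes every statement match its speaker's type — contradiction.
So Lena is a fool.
With that fixed, Zara's statement is true, so Zara is a sage.

Uma: sage, Ewan: sage, Lena: fool, Freya: fool, Zara: sage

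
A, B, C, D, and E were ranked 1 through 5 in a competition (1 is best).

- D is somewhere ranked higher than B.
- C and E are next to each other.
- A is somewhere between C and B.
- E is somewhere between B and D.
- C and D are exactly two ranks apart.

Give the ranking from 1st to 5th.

From clue 1: B is in {2,3,4,5}.
From clues 1–3: A is in {3,4}.
From clues 1–4: D → rank 1, A → rank 4, B → rank 5.
From clues 1–5: E → rank 2, C → rank 3.

D, E, C, A, B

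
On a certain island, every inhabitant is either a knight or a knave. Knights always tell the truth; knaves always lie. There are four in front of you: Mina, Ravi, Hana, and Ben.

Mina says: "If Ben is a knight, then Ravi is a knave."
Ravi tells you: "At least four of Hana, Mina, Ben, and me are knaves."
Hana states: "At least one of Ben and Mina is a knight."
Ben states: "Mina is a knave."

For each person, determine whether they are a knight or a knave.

Consider Mina. Suppose Mina is a knave.
Then no assignment of the remaining roles makes every statement match its speaker's type — contradiction.
So Mina is a knight.
With that fixed, Ravi's statement is false, so Ravi is a knave.
With that fixed, Hana's statement is true, so Hana is a knight.
With that fixed, Ben's statement is false, so Ben is a knave.

Mina: knight, Ravi: knave, Hana: knight, Ben: knave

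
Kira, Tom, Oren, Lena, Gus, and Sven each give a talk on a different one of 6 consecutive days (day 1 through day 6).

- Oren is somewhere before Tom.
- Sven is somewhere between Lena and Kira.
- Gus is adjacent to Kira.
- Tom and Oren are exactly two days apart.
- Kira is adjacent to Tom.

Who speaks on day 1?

Lena

With clue 1, Tom is ruled out for day 1.
With clues 1–2, Sven is ruled out for day 1.
With clues 1–5, Gus, Kira, and Oren are ruled out for day 1.
So day 1 is Lena.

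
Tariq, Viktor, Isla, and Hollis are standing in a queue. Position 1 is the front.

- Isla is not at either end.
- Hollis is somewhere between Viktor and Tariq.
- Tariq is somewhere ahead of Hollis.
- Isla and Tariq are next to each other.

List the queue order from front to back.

Tariq, Isla, Hollis, Viktor

From clue 1: Isla is in {2,3}.
From clues 1–2: Tariq is in {1,4}.
From clues 1–3: Tariq → position 1, Viktor → position 4.
From clues 1–4: Isla → position 2, Hollis → position 3.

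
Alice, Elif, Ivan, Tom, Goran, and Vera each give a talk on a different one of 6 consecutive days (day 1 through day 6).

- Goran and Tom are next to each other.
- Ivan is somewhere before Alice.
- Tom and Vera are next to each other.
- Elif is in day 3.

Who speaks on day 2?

Alice

With clues 1–4, Elif, Goran, Ivan, Tom, and Vera are ruled out for day 2.
So day 2 is Alice.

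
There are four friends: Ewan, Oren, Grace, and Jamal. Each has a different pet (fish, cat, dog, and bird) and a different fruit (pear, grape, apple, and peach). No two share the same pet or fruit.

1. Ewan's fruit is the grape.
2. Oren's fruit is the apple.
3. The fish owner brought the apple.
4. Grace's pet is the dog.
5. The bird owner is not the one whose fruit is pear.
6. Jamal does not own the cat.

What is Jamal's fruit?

Clue 1 rules out grape for Jamal's fruit.
With clues 1–2, apple is impossible for Jamal's fruit.
With clues 1–6, pear is impossible for Jamal's fruit.
That leaves peach.

peach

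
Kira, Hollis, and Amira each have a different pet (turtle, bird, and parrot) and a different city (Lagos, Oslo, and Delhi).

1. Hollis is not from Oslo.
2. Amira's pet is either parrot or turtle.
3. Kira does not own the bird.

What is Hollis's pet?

bird

With clues 1–3, parrot and turtle are impossible for Hollis's pet.
That leaves bird.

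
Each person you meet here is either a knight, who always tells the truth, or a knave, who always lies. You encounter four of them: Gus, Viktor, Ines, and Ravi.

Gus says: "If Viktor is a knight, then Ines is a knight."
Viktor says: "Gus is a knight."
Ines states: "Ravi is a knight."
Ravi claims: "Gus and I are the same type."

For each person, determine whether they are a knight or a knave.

Consider Gus. Suppose Gus is a knave.
Then whichever role Ravi has, Ravi's statement has the wrong truth value — contradiction.
So Gus is a knight.
With that fixed, Viktor's statement is true, so Viktor is a knight.
Consider Ines. Suppose Ines is a knave.
Then Gus's statement comes out false, contradicting Gus being a knight.
So Ines is a knight.
Consider Ravi. Suppose Ravi is a knave.
Then Ines's statement comes out false, contradicting Ines being a knight.
So Ravi is a knight.

Gus: knight, Viktor: knight, Ines: knight, Ravi: knight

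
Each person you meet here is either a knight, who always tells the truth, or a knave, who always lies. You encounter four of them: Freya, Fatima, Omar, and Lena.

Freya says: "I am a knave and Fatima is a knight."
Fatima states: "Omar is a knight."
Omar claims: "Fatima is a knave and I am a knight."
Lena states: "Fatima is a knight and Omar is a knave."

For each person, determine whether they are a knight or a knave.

Consider Freya. Suppose Freya is a knight.
Then Freya's own statement would have to be true, but it can't be — contradiction.
So Freya is a knave.
Consider Fatima. Suppose Fatima is a knight.
Then Freya's statement comes out true, contradicting Freya being a knave.
So Fatima is a knave.
With that fixed, Lena's statement is false, so Lena is a knave.
Consider Omar. Suppose Omar is a knight.
Then Fatima's statement comes out true, contradicting Fatima being a knave.
So Omar is a knave.

Freya: knave, Fatima: knave, Omar: knave, Lena: knave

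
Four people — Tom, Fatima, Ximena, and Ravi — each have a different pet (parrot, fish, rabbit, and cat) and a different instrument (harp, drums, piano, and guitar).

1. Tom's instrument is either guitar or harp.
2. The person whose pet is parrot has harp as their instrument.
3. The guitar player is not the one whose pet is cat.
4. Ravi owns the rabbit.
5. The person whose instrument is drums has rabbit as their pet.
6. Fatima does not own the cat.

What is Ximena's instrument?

With clues 1–5, drums is impossible for Ximena's instrument.
With clues 1–6, guitar and harp are impossible for Ximena's instrument.
That leaves piano.

piano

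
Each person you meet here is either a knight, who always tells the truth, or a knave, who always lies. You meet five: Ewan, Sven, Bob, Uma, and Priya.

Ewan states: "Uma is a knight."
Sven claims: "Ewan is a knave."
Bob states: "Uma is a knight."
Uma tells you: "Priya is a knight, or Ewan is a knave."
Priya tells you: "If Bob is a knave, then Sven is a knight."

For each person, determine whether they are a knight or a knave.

Ewan: knight, Sven: knave, Bob: knight, Uma: knight, Priya: knight

Consider Ewan. Suppose Ewan is a knave.
Then no assignment of the remaining roles makes every statement match its speaker's type — contradiction.
So Ewan is a knight.
With that fixed, Sven's statement is false, so Sven is a knave.
Consider Bob. Suppose Bob is a knave.
Then no assignment of the remaining roles makes every statement match its speaker's type — contradiction.
So Bob is a knight.
With that fixed, Priya's statement is true, so Priya is a knight.
With that fixed, Uma's statement is true, so Uma is a knight.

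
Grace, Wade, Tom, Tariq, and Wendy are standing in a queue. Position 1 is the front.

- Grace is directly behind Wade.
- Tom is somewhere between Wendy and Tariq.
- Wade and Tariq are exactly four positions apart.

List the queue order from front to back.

Wade, Grace, Wendy, Tom, Tariq

From clue 1: Grace is in {2,3,4,5}.
From clues 1–2: Tom is in {2,4}.
From clues 1–3: Wade → position 1, Grace → position 2, Wendy → position 3, Tom → position 4, Tariq → position 5.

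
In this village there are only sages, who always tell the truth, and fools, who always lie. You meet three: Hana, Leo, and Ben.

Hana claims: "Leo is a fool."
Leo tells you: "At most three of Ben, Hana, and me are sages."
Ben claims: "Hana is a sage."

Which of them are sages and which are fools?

Regardless of anyone's role, Leo's statement is true, so Leo is a sage.
With that fixed, Hana's statement is false, so Hana is a fool.
With that fixed, Ben's statement is false, so Ben is a fool.

Hana: fool, Leo: sage, Ben: fool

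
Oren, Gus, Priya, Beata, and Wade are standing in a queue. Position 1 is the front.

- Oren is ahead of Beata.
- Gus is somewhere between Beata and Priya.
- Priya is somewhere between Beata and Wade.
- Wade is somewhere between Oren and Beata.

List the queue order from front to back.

From clue 1: Oren is in {1,2,3,4}.
From clues 1–2: Gus is in {2,3,4}.
From clues 1–3: Gus is in {3,4}.
From clues 1–4: Oren → position 1, Wade → position 2, Priya → position 3, Gus → position 4, Beata → position 5.

Oren, Wade, Priya, Gus, Beata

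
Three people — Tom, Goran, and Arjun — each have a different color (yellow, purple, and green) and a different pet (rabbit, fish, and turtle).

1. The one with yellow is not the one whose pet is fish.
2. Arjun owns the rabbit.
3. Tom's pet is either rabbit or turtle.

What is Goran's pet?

With clues 1–2, rabbit is impossible for Goran's pet.
With clues 1–3, turtle is impossible for Goran's pet.
That leaves fish.

fish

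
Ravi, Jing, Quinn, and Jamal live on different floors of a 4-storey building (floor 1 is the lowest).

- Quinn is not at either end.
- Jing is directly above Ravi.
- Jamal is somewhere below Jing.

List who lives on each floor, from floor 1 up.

Jamal, Quinn, Ravi, Jing

From clue 1: Quinn is in {2,3}.
From clues 1–2: Ravi is in {1,3}.
From clues 1–3: Jamal → floor 1, Quinn → floor 2, Ravi → floor 3, Jing → floor 4.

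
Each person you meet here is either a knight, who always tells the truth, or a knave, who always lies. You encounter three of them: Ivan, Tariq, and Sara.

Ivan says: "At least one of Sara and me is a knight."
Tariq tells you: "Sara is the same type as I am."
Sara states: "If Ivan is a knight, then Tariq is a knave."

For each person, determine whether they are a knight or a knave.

Consider Ivan. Suppose Ivan is a knave.
Then no assignment of the remaining roles makes every statement match its speaker's type — contradiction.
So Ivan is a knight.
Consider Tariq. Suppose Tariq is a knight.
Then no assignment of the remaining roles makes every statement match its speaker's type — contradiction.
So Tariq is a knave.
With that fixed, Sara's statement is true, so Sara is a knight.

Ivan: knight, Tariq: knave, Sara: knight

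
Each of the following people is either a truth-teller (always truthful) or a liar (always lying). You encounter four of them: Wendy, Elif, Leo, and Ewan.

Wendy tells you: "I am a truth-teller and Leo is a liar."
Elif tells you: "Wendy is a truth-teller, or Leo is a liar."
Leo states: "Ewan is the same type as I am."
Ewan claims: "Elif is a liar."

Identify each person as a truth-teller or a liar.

Consider Wendy. Suppose Wendy is a truth-teller.
Then no assignment of the remaining roles makes every statement match its speaker's type — contradiction.
So Wendy is a liar.
Consider Elif. Suppose Elif is a truth-teller.
Then no assignment of the remaining roles makes every statement match its speaker's type — contradiction.
So Elif is a liar.
With that fixed, Ewan's statement is true, so Ewan is a truth-teller.
Consider Leo. Suppose Leo is a liar.
Then Elif's statement comes out true, contradicting Elif being a liar.
So Leo is a truth-teller.

Wendy: liar, Elif: liar, Leo: truth-teller, Ewan: truth-teller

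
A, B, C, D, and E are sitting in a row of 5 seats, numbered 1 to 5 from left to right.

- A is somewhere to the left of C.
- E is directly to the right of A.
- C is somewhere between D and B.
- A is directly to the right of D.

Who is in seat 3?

With clues 1–3, A and C are ruled out for seat 3.
With clues 1–4, B and D are ruled out for seat 3.
So seat 3 is E.

E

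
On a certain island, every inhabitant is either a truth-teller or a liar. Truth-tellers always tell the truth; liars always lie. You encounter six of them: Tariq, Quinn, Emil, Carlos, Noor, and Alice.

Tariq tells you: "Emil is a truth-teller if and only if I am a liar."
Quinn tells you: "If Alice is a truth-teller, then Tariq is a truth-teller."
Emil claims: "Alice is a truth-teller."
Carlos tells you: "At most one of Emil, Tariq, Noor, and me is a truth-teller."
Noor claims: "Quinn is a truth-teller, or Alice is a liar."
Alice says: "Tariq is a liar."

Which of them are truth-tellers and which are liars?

Tariq: truth-teller, Quinn: truth-teller, Emil: liar, Carlos: liar, Noor: truth-teller, Alice: liar

Consider Tariq. Suppose Tariq is a liar.
Then no assignment of the remaining roles makes every statement match its speaker's type — contradiction.
So Tariq is a truth-teller.
With that fixed, Quinn's statement is true, so Quinn is a truth-teller.
With that fixed, Noor's statement is true, so Noor is a truth-teller.
With that fixed, Alice's statement is false, so Alice is a liar.
With that fixed, Emil's statement is false, so Emil is a liar.
With that fixed, Carlos's statement is false, so Carlos is a liar.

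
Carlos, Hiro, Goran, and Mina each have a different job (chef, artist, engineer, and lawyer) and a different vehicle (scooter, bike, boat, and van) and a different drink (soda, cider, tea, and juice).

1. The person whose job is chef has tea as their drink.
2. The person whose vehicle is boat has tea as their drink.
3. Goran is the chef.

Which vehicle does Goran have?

With clues 1–3, bike, scooter, and van are impossible for Goran's vehicle.
That leaves boat.

boat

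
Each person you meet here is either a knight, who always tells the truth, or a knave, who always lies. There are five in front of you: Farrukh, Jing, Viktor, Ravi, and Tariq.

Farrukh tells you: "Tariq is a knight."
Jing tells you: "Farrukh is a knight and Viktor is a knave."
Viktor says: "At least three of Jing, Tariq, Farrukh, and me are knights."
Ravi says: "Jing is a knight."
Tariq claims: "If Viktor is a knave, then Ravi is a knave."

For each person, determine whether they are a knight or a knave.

Farrukh: knight, Jing: knave, Viktor: knight, Ravi: knave, Tariq: knight

Consider Farrukh. Suppose Farrukh is a knave.
Then no assignment of the remaining roles makes every statement match its speaker's type — contradiction.
So Farrukh is a knight.
Consider Jing. Suppose Jing is a knight.
Then no assignment of the remaining roles makes every statement match its speaker's type — contradiction.
So Jing is a knave.
With that fixed, Ravi's statement is false, so Ravi is a knave.
With that fixed, Tariq's statement is true, so Tariq is a knight.
Consider Viktor. Suppose Viktor is a knave.
Then Jing's statement comes out true, contradicting Jing being a knave.
So Viktor is a knight.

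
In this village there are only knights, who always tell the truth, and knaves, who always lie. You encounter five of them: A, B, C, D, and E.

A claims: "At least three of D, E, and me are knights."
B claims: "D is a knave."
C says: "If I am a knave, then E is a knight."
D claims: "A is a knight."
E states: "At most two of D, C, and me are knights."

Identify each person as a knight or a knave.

Consider A. Suppose A is a knight.
Then no assignment of the remaining roles makes every statement match its speaker's type — contradiction.
So A is a knave.
With that fixed, D's statement is false, so D is a knave.
With that fixed, E's statement is true, so E is a knight.
With that fixed, B's statement is true, so B is a knight.
With that fixed, C's statement is true, so C is a knight.

A: knave, B: knight, C: knight, D: knave, E: knight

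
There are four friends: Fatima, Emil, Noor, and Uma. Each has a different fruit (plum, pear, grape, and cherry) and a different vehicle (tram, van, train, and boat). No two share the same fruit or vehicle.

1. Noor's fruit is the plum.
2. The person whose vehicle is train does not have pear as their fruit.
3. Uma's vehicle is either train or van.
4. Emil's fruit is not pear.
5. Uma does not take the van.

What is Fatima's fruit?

Clue 1 rules out plum for Fatima's fruit.
With clues 1–5, cherry and grape are impossible for Fatima's fruit.
That leaves pear.

pear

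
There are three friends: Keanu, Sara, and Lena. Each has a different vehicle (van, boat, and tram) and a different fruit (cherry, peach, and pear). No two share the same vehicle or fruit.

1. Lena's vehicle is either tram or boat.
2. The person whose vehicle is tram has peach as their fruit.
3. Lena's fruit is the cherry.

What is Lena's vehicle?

boat

Clue 1 rules out van for Lena's vehicle.
With clues 1–3, tram is impossible for Lena's vehicle.
That leaves boat.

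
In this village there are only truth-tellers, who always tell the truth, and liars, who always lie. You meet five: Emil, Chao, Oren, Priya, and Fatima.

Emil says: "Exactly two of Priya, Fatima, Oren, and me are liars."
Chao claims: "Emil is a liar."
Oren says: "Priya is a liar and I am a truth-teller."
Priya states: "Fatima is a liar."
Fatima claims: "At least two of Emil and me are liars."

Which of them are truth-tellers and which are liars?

Emil: truth-teller, Chao: liar, Oren: liar, Priya: truth-teller, Fatima: liar

Consider Emil. Suppose Emil is a liar.
Then whichever role Fatima has, Fatima's statement has the wrong truth value — contradiction.
So Emil is a truth-teller.
With that fixed, Chao's statement is false, so Chao is a liar.
With that fixed, Fatima's statement is false, so Fatima is a liar.
With that fixed, Priya's statement is true, so Priya is a truth-teller.
With that fixed, Oren's statement is false, so Oren is a liar.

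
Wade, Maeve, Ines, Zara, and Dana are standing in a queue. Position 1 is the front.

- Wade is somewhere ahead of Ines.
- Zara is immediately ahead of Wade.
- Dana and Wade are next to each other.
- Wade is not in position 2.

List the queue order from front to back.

From clue 1: Wade is in {1,2,3,4}.
From clues 1–2: Wade is in {2,3,4}.
From clues 1–3: Wade is in {2,3}.
From clues 1–4: Maeve → position 1, Zara → position 2, Wade → position 3, Dana → position 4, Ines → position 5.

Maeve, Zara, Wade, Dana, Ines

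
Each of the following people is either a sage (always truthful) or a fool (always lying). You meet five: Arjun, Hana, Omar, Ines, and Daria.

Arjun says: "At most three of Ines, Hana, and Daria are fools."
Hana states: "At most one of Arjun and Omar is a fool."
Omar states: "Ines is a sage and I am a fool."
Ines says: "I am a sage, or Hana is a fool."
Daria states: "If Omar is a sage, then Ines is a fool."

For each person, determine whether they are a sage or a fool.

Arjun: sage, Hana: sage, Omar: fool, Ines: fool, Daria: sage

Regardless of anyone's role, Arjun's statement is true, so Arjun is a sage.
With that fixed, Hana's statement is true, so Hana is a sage.
Consider Omar. Suppose Omar is a sage.
Then Omar's own statement would have to be true, but it can't be — contradiction.
So Omar is a fool.
With that fixed, Daria's statement is true, so Daria is a sage.
Consider Ines. Suppose Ines is a sage.
Then Omar's statement comes out true, contradicting Omar being a fool.
So Ines is a fool.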